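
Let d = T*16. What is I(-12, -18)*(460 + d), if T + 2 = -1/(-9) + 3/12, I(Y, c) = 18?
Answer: 7808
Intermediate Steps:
T = -59/36 (T = -2 + (-1/(-9) + 3/12) = -2 + (-1*(-⅑) + 3*(1/12)) = -2 + (⅑ + ¼) = -2 + 13/36 = -59/36 ≈ -1.6389)
d = -236/9 (d = -59/36*16 = -236/9 ≈ -26.222)
I(-12, -18)*(460 + d) = 18*(460 - 236/9) = 18*(3904/9) = 7808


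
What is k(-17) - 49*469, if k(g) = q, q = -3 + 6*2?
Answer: -22972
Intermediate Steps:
q = 9 (q = -3 + 12 = 9)
k(g) = 9
k(-17) - 49*469 = 9 - 49*469 = 9 - 22981 = -22972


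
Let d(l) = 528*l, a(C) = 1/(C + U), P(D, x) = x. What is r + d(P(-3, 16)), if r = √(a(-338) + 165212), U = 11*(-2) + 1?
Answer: 8448 + 3*√2365854157/359 ≈ 8854.5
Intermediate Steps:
U = -21 (U = -22 + 1 = -21)
a(C) = 1/(-21 + C) (a(C) = 1/(C - 21) = 1/(-21 + C))
r = 3*√2365854157/359 (r = √(1/(-21 - 338) + 165212) = √(1/(-359) + 165212) = √(-1/359 + 165212) = √(59311107/359) = 3*√2365854157/359 ≈ 406.46)
r + d(P(-3, 16)) = 3*√2365854157/359 + 528*16 = 3*√2365854157/359 + 8448 = 8448 + 3*√2365854157/359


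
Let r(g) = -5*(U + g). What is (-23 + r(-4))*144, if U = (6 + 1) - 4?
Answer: -2592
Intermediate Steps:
U = 3 (U = 7 - 4 = 3)
r(g) = -15 - 5*g (r(g) = -5*(3 + g) = -15 - 5*g)
(-23 + r(-4))*144 = (-23 + (-15 - 5*(-4)))*144 = (-23 + (-15 + 20))*144 = (-23 + 5)*144 = -18*144 = -2592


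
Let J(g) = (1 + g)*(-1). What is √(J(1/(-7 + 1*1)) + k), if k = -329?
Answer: I*√11874/6 ≈ 18.161*I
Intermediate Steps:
J(g) = -1 - g
√(J(1/(-7 + 1*1)) + k) = √((-1 - 1/(-7 + 1*1)) - 329) = √((-1 - 1/(-7 + 1)) - 329) = √((-1 - 1/(-6)) - 329) = √((-1 - 1*(-⅙)) - 329) = √((-1 + ⅙) - 329) = √(-⅚ - 329) = √(-1979/6) = I*√11874/6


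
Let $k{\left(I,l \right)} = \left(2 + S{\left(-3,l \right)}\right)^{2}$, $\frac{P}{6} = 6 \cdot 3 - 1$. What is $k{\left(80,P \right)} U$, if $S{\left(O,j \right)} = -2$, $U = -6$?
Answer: $0$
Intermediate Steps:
$P = 102$ ($P = 6 \left(6 \cdot 3 - 1\right) = 6 \left(18 - 1\right) = 6 \cdot 17 = 102$)
$k{\left(I,l \right)} = 0$ ($k{\left(I,l \right)} = \left(2 - 2\right)^{2} = 0^{2} = 0$)
$k{\left(80,P \right)} U = 0 \left(-6\right) = 0$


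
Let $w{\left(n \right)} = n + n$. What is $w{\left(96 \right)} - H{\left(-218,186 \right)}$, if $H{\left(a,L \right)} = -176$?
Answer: $368$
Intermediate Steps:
$w{\left(n \right)} = 2 n$
$w{\left(96 \right)} - H{\left(-218,186 \right)} = 2 \cdot 96 - -176 = 192 + 176 = 368$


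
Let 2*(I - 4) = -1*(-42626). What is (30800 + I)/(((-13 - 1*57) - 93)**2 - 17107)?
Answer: 2743/498 ≈ 5.5080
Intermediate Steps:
I = 21317 (I = 4 + (-1*(-42626))/2 = 4 + (1/2)*42626 = 4 + 21313 = 21317)
(30800 + I)/(((-13 - 1*57) - 93)**2 - 17107) = (30800 + 21317)/(((-13 - 1*57) - 93)**2 - 17107) = 52117/(((-13 - 57) - 93)**2 - 17107) = 52117/((-70 - 93)**2 - 17107) = 52117/((-163)**2 - 17107) = 52117/(26569 - 17107) = 52117/9462 = 52117*(1/9462) = 2743/498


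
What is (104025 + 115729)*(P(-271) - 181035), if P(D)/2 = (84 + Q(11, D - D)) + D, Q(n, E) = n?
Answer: -39860518798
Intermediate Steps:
P(D) = 190 + 2*D (P(D) = 2*((84 + 11) + D) = 2*(95 + D) = 190 + 2*D)
(104025 + 115729)*(P(-271) - 181035) = (104025 + 115729)*((190 + 2*(-271)) - 181035) = 219754*((190 - 542) - 181035) = 219754*(-352 - 181035) = 219754*(-181387) = -39860518798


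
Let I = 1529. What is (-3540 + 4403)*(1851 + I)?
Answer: 2916940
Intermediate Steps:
(-3540 + 4403)*(1851 + I) = (-3540 + 4403)*(1851 + 1529) = 863*3380 = 2916940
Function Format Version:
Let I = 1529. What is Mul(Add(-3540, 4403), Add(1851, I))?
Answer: 2916940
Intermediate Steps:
Mul(Add(-3540, 4403), Add(1851, I)) = Mul(Add(-3540, 4403), Add(1851, 1529)) = Mul(863, 3380) = 2916940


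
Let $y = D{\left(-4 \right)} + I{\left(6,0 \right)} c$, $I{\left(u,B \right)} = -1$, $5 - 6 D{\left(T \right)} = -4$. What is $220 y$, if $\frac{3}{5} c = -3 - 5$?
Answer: $\frac{9790}{3} \approx 3263.3$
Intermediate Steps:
$D{\left(T \right)} = \frac{3}{2}$ ($D{\left(T \right)} = \frac{5}{6} - - \frac{2}{3} = \frac{5}{6} + \frac{2}{3} = \frac{3}{2}$)
$c = - \frac{40}{3}$ ($c = \frac{5 \left(-3 - 5\right)}{3} = \frac{5}{3} \left(-8\right) = - \frac{40}{3} \approx -13.333$)
$y = \frac{89}{6}$ ($y = \frac{3}{2} - - \frac{40}{3} = \frac{3}{2} + \frac{40}{3} = \frac{89}{6} \approx 14.833$)
$220 y = 220 \cdot \frac{89}{6} = \frac{9790}{3}$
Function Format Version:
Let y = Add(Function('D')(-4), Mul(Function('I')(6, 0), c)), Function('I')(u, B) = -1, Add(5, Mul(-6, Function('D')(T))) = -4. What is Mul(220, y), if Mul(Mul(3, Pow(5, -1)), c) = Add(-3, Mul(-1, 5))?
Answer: Rational(9790, 3) ≈ 3263.3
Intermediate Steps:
Function('D')(T) = Rational(3, 2) (Function('D')(T) = Add(Rational(5, 6), Mul(Rational(-1, 6), -4)) = Add(Rational(5, 6), Rational(2, 3)) = Rational(3, 2))
c = Rational(-40, 3) (c = Mul(Rational(5, 3), Add(-3, Mul(-1, 5))) = Mul(Rational(5, 3), Add(-3, -5)) = Mul(Rational(5, 3), -8) = Rational(-40, 3) ≈ -13.333)
y = Rational(89, 6) (y = Add(Rational(3, 2), Mul(-1, Rational(-40, 3))) = Add(Rational(3, 2), Rational(40, 3)) = Rational(89, 6) ≈ 14.833)
Mul(220, y) = Mul(220, Rational(89, 6)) = Rational(9790, 3)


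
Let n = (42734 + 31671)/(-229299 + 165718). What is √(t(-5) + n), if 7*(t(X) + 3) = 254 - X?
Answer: √132715736769/63581 ≈ 5.7297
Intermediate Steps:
t(X) = 233/7 - X/7 (t(X) = -3 + (254 - X)/7 = -3 + (254/7 - X/7) = 233/7 - X/7)
n = -74405/63581 (n = 74405/(-63581) = 74405*(-1/63581) = -74405/63581 ≈ -1.1702)
√(t(-5) + n) = √((233/7 - ⅐*(-5)) - 74405/63581) = √((233/7 + 5/7) - 74405/63581) = √(34 - 74405/63581) = √(2087349/63581) = √132715736769/63581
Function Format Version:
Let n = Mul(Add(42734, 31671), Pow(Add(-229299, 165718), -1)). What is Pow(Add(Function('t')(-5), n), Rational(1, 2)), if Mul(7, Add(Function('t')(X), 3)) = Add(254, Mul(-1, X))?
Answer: Mul(Rational(1, 63581), Pow(132715736769, Rational(1, 2))) ≈ 5.7297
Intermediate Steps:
Function('t')(X) = Add(Rational(233, 7), Mul(Rational(-1, 7), X)) (Function('t')(X) = Add(-3, Mul(Rational(1, 7), Add(254, Mul(-1, X)))) = Add(-3, Add(Rational(254, 7), Mul(Rational(-1, 7), X))) = Add(Rational(233, 7), Mul(Rational(-1, 7), X)))
n = Rational(-74405, 63581) (n = Mul(74405, Pow(-63581, -1)) = Mul(74405, Rational(-1, 63581)) = Rational(-74405, 63581) ≈ -1.1702)
Pow(Add(Function('t')(-5), n), Rational(1, 2)) = Pow(Add(Add(Rational(233, 7), Mul(Rational(-1, 7), -5)), Rational(-74405, 63581)), Rational(1, 2)) = Pow(Add(Add(Rational(233, 7), Rational(5, 7)), Rational(-74405, 63581)), Rational(1, 2)) = Pow(Add(34, Rational(-74405, 63581)), Rational(1, 2)) = Pow(Rational(2087349, 63581), Rational(1, 2)) = Mul(Rational(1, 63581), Pow(132715736769, Rational(1, 2)))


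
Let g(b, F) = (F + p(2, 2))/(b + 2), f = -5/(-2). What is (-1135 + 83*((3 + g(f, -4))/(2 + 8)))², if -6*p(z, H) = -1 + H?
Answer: 22771111801/18225 ≈ 1.2494e+6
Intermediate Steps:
p(z, H) = ⅙ - H/6 (p(z, H) = -(-1 + H)/6 = ⅙ - H/6)
f = 5/2 (f = -5*(-½) = 5/2 ≈ 2.5000)
g(b, F) = (-⅙ + F)/(2 + b) (g(b, F) = (F + (⅙ - ⅙*2))/(b + 2) = (F + (⅙ - ⅓))/(2 + b) = (F - ⅙)/(2 + b) = (-⅙ + F)/(2 + b))
(-1135 + 83*((3 + g(f, -4))/(2 + 8)))² = (-1135 + 83*((3 + (-⅙ - 4)/(2 + 5/2))/(2 + 8)))² = (-1135 + 83*((3 - 25/6/(9/2))/10))² = (-1135 + 83*((3 + (2/9)*(-25/6))*(⅒)))² = (-1135 + 83*((3 - 25/27)*(⅒)))² = (-1135 + 83*((56/27)*(⅒)))² = (-1135 + 83*(28/135))² = (-1135 + 2324/135)² = (-150901/135)² = 22771111801/18225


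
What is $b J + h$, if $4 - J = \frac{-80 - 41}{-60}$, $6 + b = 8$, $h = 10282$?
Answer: $\frac{308579}{30} \approx 10286.0$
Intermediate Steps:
$b = 2$ ($b = -6 + 8 = 2$)
$J = \frac{119}{60}$ ($J = 4 - \frac{-80 - 41}{-60} = 4 - \left(-121\right) \left(- \frac{1}{60}\right) = 4 - \frac{121}{60} = \frac{119}{60} \approx 1.9833$)
$b J + h = 2 \cdot \frac{119}{60} + 10282 = \frac{119}{30} + 10282 = \frac{308579}{30}$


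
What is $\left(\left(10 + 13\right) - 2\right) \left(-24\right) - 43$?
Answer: $-547$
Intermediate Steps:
$\left(\left(10 + 13\right) - 2\right) \left(-24\right) - 43 = \left(23 - 2\right) \left(-24\right) - 43 = 21 \left(-24\right) - 43 = -504 - 43 = -547$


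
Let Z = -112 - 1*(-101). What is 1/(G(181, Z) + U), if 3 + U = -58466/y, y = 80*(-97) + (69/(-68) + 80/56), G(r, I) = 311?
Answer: 3693563/1165447220 ≈ 0.0031692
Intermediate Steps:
Z = -11 (Z = -112 + 101 = -11)
y = -3693563/476 (y = -7760 + (69*(-1/68) + 80*(1/56)) = -7760 + (-69/68 + 10/7) = -7760 + 197/476 = -3693563/476 ≈ -7759.6)
U = 16749127/3693563 (U = -3 - 58466/(-3693563/476) = -3 - 58466*(-476/3693563) = -3 + 27829816/3693563 = 16749127/3693563 ≈ 4.5347)
1/(G(181, Z) + U) = 1/(311 + 16749127/3693563) = 1/(1165447220/3693563) = 3693563/1165447220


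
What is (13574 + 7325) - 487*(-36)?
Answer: 38431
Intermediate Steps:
(13574 + 7325) - 487*(-36) = 20899 + 17532 = 38431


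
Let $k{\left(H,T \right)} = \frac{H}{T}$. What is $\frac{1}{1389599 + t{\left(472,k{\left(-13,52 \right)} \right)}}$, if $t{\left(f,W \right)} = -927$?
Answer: $\frac{1}{1388672} \approx 7.2011 \cdot 10^{-7}$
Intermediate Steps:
$\frac{1}{1389599 + t{\left(472,k{\left(-13,52 \right)} \right)}} = \frac{1}{1389599 - 927} = \frac{1}{1388672}$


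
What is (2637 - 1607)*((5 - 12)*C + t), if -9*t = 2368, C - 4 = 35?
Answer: -4969750/9 ≈ -5.5219e+5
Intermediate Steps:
C = 39 (C = 4 + 35 = 39)
t = -2368/9 (t = -⅑*2368 = -2368/9 ≈ -263.11)
(2637 - 1607)*((5 - 12)*C + t) = (2637 - 1607)*((5 - 12)*39 - 2368/9) = 1030*(-7*39 - 2368/9) = 1030*(-273 - 2368/9) = 1030*(-4825/9) = -4969750/9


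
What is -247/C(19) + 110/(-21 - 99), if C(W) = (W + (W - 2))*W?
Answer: -23/18 ≈ -1.2778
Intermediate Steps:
C(W) = W*(-2 + 2*W) (C(W) = (W + (-2 + W))*W = (-2 + 2*W)*W = W*(-2 + 2*W))
-247/C(19) + 110/(-21 - 99) = -247*1/(38*(-1 + 19)) + 110/(-21 - 99) = -247/(2*19*18) + 110/(-120) = -247/684 + 110*(-1/120) = -247*1/684 - 11/12 = -13/36 - 11/12 = -23/18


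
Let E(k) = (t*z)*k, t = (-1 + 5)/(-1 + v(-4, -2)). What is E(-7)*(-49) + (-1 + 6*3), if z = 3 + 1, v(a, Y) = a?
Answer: -5403/5 ≈ -1080.6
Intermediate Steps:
t = -4/5 (t = (-1 + 5)/(-1 - 4) = 4/(-5) = 4*(-1/5) = -4/5 ≈ -0.80000)
z = 4
E(k) = -16*k/5 (E(k) = (-4/5*4)*k = -16*k/5)
E(-7)*(-49) + (-1 + 6*3) = -16/5*(-7)*(-49) + (-1 + 6*3) = (112/5)*(-49) + (-1 + 18) = -5488/5 + 17 = -5403/5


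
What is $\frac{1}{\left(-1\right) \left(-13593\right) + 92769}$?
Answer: $\frac{1}{106362} \approx 9.4018 \cdot 10^{-6}$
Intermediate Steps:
$\frac{1}{\left(-1\right) \left(-13593\right) + 92769} = \frac{1}{13593 + 92769} = \frac{1}{106362}$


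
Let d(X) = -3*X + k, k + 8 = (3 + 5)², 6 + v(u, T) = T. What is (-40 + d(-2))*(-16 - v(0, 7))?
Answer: -374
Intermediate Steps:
v(u, T) = -6 + T
k = 56 (k = -8 + (3 + 5)² = -8 + 8² = -8 + 64 = 56)
d(X) = 56 - 3*X (d(X) = -3*X + 56 = 56 - 3*X)
(-40 + d(-2))*(-16 - v(0, 7)) = (-40 + (56 - 3*(-2)))*(-16 - (-6 + 7)) = (-40 + (56 + 6))*(-16 - 1*1) = (-40 + 62)*(-16 - 1) = 22*(-17) = -374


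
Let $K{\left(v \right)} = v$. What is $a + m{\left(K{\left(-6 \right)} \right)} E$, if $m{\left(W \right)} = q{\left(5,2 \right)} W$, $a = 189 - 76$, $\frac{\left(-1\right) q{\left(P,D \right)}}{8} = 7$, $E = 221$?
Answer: $74369$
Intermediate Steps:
$q{\left(P,D \right)} = -56$ ($q{\left(P,D \right)} = \left(-8\right) 7 = -56$)
$a = 113$ ($a = 189 - 76 = 113$)
$m{\left(W \right)} = - 56 W$
$a + m{\left(K{\left(-6 \right)} \right)} E = 113 + \left(-56\right) \left(-6\right) 221 = 113 + 336 \cdot 221 = 113 + 74256 = 74369$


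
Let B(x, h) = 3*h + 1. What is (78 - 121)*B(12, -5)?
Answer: 602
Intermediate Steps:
B(x, h) = 1 + 3*h
(78 - 121)*B(12, -5) = (78 - 121)*(1 + 3*(-5)) = -43*(1 - 15) = -43*(-14) = 602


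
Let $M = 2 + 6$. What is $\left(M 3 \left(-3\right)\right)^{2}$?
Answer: $5184$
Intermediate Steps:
$M = 8$
$\left(M 3 \left(-3\right)\right)^{2} = \left(8 \cdot 3 \left(-3\right)\right)^{2} = \left(24 \left(-3\right)\right)^{2} = \left(-72\right)^{2} = 5184$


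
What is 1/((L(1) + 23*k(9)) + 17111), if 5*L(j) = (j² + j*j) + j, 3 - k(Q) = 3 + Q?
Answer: 5/84523 ≈ 5.9156e-5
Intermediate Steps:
k(Q) = -Q (k(Q) = 3 - (3 + Q) = 3 + (-3 - Q) = -Q)
L(j) = j/5 + 2*j²/5 (L(j) = ((j² + j*j) + j)/5 = ((j² + j²) + j)/5 = (2*j² + j)/5 = (j + 2*j²)/5 = j/5 + 2*j²/5)
1/((L(1) + 23*k(9)) + 17111) = 1/(((⅕)*1*(1 + 2*1) + 23*(-1*9)) + 17111) = 1/(((⅕)*1*(1 + 2) + 23*(-9)) + 17111) = 1/(((⅕)*1*3 - 207) + 17111) = 1/((⅗ - 207) + 17111) = 1/(-1032/5 + 17111) = 1/(84523/5) = 5/84523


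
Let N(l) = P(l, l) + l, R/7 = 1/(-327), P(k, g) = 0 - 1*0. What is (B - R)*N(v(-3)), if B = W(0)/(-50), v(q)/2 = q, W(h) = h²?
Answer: -14/109 ≈ -0.12844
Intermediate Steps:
v(q) = 2*q
P(k, g) = 0 (P(k, g) = 0 + 0 = 0)
B = 0 (B = 0²/(-50) = 0*(-1/50) = 0)
R = -7/327 (R = 7/(-327) = 7*(-1/327) = -7/327 ≈ -0.021407)
N(l) = l (N(l) = 0 + l = l)
(B - R)*N(v(-3)) = (0 - 1*(-7/327))*(2*(-3)) = (0 + 7/327)*(-6) = (7/327)*(-6) = -14/109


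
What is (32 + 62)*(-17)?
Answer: -1598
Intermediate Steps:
(32 + 62)*(-17) = 94*(-17) = -1598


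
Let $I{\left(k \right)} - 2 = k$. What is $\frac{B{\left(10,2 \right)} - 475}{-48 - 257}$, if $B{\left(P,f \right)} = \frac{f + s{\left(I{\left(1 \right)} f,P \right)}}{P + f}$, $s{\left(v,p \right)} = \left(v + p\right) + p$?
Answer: $\frac{1418}{915} \approx 1.5497$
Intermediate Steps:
$I{\left(k \right)} = 2 + k$
$s{\left(v,p \right)} = v + 2 p$ ($s{\left(v,p \right)} = \left(p + v\right) + p = v + 2 p$)
$B{\left(P,f \right)} = \frac{2 P + 4 f}{P + f}$ ($B{\left(P,f \right)} = \frac{f + \left(\left(2 + 1\right) f + 2 P\right)}{P + f} = \frac{f + \left(3 f + 2 P\right)}{P + f} = \frac{f + \left(2 P + 3 f\right)}{P + f} = \frac{2 P + 4 f}{P + f}$)
$\frac{B{\left(10,2 \right)} - 475}{-48 - 257} = \frac{\frac{2 \left(10 + 2 \cdot 2\right)}{10 + 2} - 475}{-48 - 257} = \frac{\frac{2 \left(10 + 4\right)}{12} - 475}{-305} = \left(2 \cdot \frac{1}{12} \cdot 14 - 475\right) \left(- \frac{1}{305}\right) = \left(\frac{7}{3} - 475\right) \left(- \frac{1}{305}\right) = \left(- \frac{1418}{3}\right) \left(- \frac{1}{305}\right) = \frac{1418}{915}$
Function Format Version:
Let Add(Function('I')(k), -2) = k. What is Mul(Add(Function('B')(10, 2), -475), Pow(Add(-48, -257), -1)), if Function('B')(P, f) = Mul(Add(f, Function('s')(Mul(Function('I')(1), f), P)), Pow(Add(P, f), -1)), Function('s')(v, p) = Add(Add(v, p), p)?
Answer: Rational(1418, 915) ≈ 1.5497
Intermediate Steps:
Function('I')(k) = Add(2, k)
Function('s')(v, p) = Add(v, Mul(2, p)) (Function('s')(v, p) = Add(Add(p, v), p) = Add(v, Mul(2, p)))
Function('B')(P, f) = Mul(Pow(Add(P, f), -1), Add(Mul(2, P), Mul(4, f))) (Function('B')(P, f) = Mul(Add(f, Add(Mul(Add(2, 1), f), Mul(2, P))), Pow(Add(P, f), -1)) = Mul(Add(f, Add(Mul(3, f), Mul(2, P))), Pow(Add(P, f), -1)) = Mul(Add(f, Add(Mul(2, P), Mul(3, f))), Pow(Add(P, f), -1)) = Mul(Add(Mul(2, P), Mul(4, f)), Pow(Add(P, f), -1)) = Mul(Pow(Add(P, f), -1), Add(Mul(2, P), Mul(4, f))))
Mul(Add(Function('B')(10, 2), -475), Pow(Add(-48, -257), -1)) = Mul(Add(Mul(2, Pow(Add(10, 2), -1), Add(10, Mul(2, 2))), -475), Pow(Add(-48, -257), -1)) = Mul(Add(Mul(2, Pow(12, -1), Add(10, 4)), -475), Pow(-305, -1)) = Mul(Add(Mul(2, Rational(1, 12), 14), -475), Rational(-1, 305)) = Mul(Add(Rational(7, 3), -475), Rational(-1, 305)) = Mul(Rational(-1418, 3), Rational(-1, 305)) = Rational(1418, 915)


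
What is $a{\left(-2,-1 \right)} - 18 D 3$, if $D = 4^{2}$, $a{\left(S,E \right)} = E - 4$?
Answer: $-869$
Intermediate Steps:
$a{\left(S,E \right)} = -4 + E$
$D = 16$
$a{\left(-2,-1 \right)} - 18 D 3 = \left(-4 - 1\right) - 18 \cdot 16 \cdot 3 = -5 - 864 = -869$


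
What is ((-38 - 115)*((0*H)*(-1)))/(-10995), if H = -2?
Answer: 0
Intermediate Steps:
((-38 - 115)*((0*H)*(-1)))/(-10995) = ((-38 - 115)*((0*(-2))*(-1)))/(-10995) = -0*(-1)*(-1/10995) = -153*0*(-1/10995) = 0*(-1/10995) = 0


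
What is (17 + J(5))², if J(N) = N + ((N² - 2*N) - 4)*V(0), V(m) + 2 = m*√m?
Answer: 0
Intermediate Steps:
V(m) = -2 + m^(3/2) (V(m) = -2 + m*√m = -2 + m^(3/2))
J(N) = 8 - 2*N² + 5*N (J(N) = N + ((N² - 2*N) - 4)*(-2 + 0^(3/2)) = N + (-4 + N² - 2*N)*(-2 + 0) = N + (-4 + N² - 2*N)*(-2) = N + (8 - 2*N² + 4*N) = 8 - 2*N² + 5*N)
(17 + J(5))² = (17 + (8 - 2*5² + 5*5))² = (17 + (8 - 2*25 + 25))² = (17 + (8 - 50 + 25))² = (17 - 17)² = 0² = 0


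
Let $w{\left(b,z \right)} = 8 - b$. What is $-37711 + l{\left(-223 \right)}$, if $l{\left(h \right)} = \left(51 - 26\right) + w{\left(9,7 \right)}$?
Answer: $-37687$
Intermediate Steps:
$l{\left(h \right)} = 24$ ($l{\left(h \right)} = \left(51 - 26\right) + \left(8 - 9\right) = 25 + \left(8 - 9\right) = 25 - 1 = 24$)
$-37711 + l{\left(-223 \right)} = -37711 + 24 = -37687$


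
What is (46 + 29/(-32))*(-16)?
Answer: -1443/2 ≈ -721.50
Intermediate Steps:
(46 + 29/(-32))*(-16) = (46 + 29*(-1/32))*(-16) = (46 - 29/32)*(-16) = (1443/32)*(-16) = -1443/2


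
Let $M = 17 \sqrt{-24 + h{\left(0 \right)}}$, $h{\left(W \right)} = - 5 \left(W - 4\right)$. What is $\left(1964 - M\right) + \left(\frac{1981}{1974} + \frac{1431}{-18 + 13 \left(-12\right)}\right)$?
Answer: $\frac{8001271}{4089} - 34 i \approx 1956.8 - 34.0 i$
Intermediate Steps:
$h{\left(W \right)} = 20 - 5 W$ ($h{\left(W \right)} = - 5 \left(-4 + W\right) = 20 - 5 W$)
$M = 34 i$ ($M = 17 \sqrt{-24 + \left(20 - 0\right)} = 17 \sqrt{-24 + \left(20 + 0\right)} = 17 \sqrt{-24 + 20} = 17 \sqrt{-4} = 17 \cdot 2 i = 34 i \approx 34.0 i$)
$\left(1964 - M\right) + \left(\frac{1981}{1974} + \frac{1431}{-18 + 13 \left(-12\right)}\right) = \left(1964 - 34 i\right) + \left(\frac{1981}{1974} + \frac{1431}{-18 + 13 \left(-12\right)}\right) = \left(1964 - 34 i\right) + \left(1981 \cdot \frac{1}{1974} + \frac{1431}{-18 - 156}\right) = \left(1964 - 34 i\right) + \left(\frac{283}{282} + \frac{1431}{-174}\right) = \left(1964 - 34 i\right) + \left(\frac{283}{282} + 1431 \left(- \frac{1}{174}\right)\right) = \left(1964 - 34 i\right) + \left(\frac{283}{282} - \frac{477}{58}\right) = \left(1964 - 34 i\right) - \frac{29525}{4089} = \frac{8001271}{4089} - 34 i$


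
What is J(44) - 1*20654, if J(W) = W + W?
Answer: -20566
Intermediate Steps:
J(W) = 2*W
J(44) - 1*20654 = 2*44 - 1*20654 = 88 - 20654 = -20566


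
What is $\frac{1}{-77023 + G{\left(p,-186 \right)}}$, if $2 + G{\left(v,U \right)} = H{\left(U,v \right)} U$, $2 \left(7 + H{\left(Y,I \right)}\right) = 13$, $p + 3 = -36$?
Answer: $- \frac{1}{76932} \approx -1.2998 \cdot 10^{-5}$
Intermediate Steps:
$p = -39$ ($p = -3 - 36 = -39$)
$H{\left(Y,I \right)} = - \frac{1}{2}$ ($H{\left(Y,I \right)} = -7 + \frac{1}{2} \cdot 13 = -7 + \frac{13}{2} = - \frac{1}{2}$)
$G{\left(v,U \right)} = -2 - \frac{U}{2}$
$\frac{1}{-77023 + G{\left(p,-186 \right)}} = \frac{1}{-77023 - -91} = \frac{1}{-77023 + \left(-2 + 93\right)} = \frac{1}{-77023 + 91} = \frac{1}{-76932} = - \frac{1}{76932}$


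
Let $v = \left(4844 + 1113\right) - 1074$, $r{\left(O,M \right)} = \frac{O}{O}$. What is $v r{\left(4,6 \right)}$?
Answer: $4883$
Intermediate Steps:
$r{\left(O,M \right)} = 1$
$v = 4883$ ($v = 5957 - 1074 = 4883$)
$v r{\left(4,6 \right)} = 4883 \cdot 1 = 4883$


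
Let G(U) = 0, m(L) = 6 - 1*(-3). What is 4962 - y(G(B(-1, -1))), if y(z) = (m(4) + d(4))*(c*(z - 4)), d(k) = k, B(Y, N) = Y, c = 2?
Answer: 5066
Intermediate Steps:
m(L) = 9 (m(L) = 6 + 3 = 9)
y(z) = -104 + 26*z (y(z) = (9 + 4)*(2*(z - 4)) = 13*(2*(-4 + z)) = 13*(-8 + 2*z) = -104 + 26*z)
4962 - y(G(B(-1, -1))) = 4962 - (-104 + 26*0) = 4962 - (-104 + 0) = 4962 - 1*(-104) = 4962 + 104 = 5066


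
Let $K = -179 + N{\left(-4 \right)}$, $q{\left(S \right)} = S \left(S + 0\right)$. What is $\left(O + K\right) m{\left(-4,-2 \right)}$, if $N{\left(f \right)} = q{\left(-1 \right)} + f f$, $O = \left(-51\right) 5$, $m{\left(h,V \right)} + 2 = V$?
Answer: $1668$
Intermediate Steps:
$m{\left(h,V \right)} = -2 + V$
$O = -255$
$q{\left(S \right)} = S^{2}$ ($q{\left(S \right)} = S S = S^{2}$)
$N{\left(f \right)} = 1 + f^{2}$ ($N{\left(f \right)} = \left(-1\right)^{2} + f f = 1 + f^{2}$)
$K = -162$ ($K = -179 + \left(1 + \left(-4\right)^{2}\right) = -179 + \left(1 + 16\right) = -179 + 17 = -162$)
$\left(O + K\right) m{\left(-4,-2 \right)} = \left(-255 - 162\right) \left(-2 - 2\right) = \left(-417\right) \left(-4\right) = 1668$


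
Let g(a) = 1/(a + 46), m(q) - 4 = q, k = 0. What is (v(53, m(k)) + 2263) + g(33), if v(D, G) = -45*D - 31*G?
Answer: -19433/79 ≈ -245.99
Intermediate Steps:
m(q) = 4 + q
g(a) = 1/(46 + a)
(v(53, m(k)) + 2263) + g(33) = ((-45*53 - 31*(4 + 0)) + 2263) + 1/(46 + 33) = ((-2385 - 31*4) + 2263) + 1/79 = ((-2385 - 124) + 2263) + 1/79 = (-2509 + 2263) + 1/79 = -246 + 1/79 = -19433/79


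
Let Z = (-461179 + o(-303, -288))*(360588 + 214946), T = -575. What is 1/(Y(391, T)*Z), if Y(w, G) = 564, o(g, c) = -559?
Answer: -1/149880697803888 ≈ -6.6720e-15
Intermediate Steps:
Z = -265745918092 (Z = (-461179 - 559)*(360588 + 214946) = -461738*575534 = -265745918092)
1/(Y(391, T)*Z) = 1/(564*(-265745918092)) = (1/564)*(-1/265745918092) = -1/149880697803888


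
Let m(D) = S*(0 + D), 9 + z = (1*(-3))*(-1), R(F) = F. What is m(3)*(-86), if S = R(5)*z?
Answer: 7740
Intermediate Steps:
z = -6 (z = -9 + (1*(-3))*(-1) = -9 - 3*(-1) = -9 + 3 = -6)
S = -30 (S = 5*(-6) = -30)
m(D) = -30*D (m(D) = -30*(0 + D) = -30*D)
m(3)*(-86) = -30*3*(-86) = -90*(-86) = 7740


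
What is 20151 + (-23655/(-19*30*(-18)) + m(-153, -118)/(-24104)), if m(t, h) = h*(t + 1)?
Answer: 2185407877/108468 ≈ 20148.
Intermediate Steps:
m(t, h) = h*(1 + t)
20151 + (-23655/(-19*30*(-18)) + m(-153, -118)/(-24104)) = 20151 + (-23655/(-19*30*(-18)) - 118*(1 - 153)/(-24104)) = 20151 + (-23655/((-570*(-18))) - 118*(-152)*(-1/24104)) = 20151 + (-23655/10260 + 17936*(-1/24104)) = 20151 + (-23655*1/10260 - 2242/3013) = 20151 + (-83/36 - 2242/3013) = 20151 - 330791/108468 = 2185407877/108468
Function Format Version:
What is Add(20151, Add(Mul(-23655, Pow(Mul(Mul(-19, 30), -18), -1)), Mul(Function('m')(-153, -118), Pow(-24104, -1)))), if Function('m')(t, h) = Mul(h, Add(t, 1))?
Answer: Rational(2185407877, 108468) ≈ 20148.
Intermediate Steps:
Function('m')(t, h) = Mul(h, Add(1, t))
Add(20151, Add(Mul(-23655, Pow(Mul(Mul(-19, 30), -18), -1)), Mul(Function('m')(-153, -118), Pow(-24104, -1)))) = Add(20151, Add(Mul(-23655, Pow(Mul(Mul(-19, 30), -18), -1)), Mul(Mul(-118, Add(1, -153)), Pow(-24104, -1)))) = Add(20151, Add(Mul(-23655, Pow(Mul(-570, -18), -1)), Mul(Mul(-118, -152), Rational(-1, 24104)))) = Add(20151, Add(Mul(-23655, Pow(10260, -1)), Mul(17936, Rational(-1, 24104)))) = Add(20151, Add(Mul(-23655, Rational(1, 10260)), Rational(-2242, 3013))) = Add(20151, Add(Rational(-83, 36), Rational(-2242, 3013))) = Add(20151, Rational(-330791, 108468)) = Rational(2185407877, 108468)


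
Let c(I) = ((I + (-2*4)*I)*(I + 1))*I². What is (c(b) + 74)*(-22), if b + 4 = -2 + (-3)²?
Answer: 15004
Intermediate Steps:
b = 3 (b = -4 + (-2 + (-3)²) = -4 + (-2 + 9) = -4 + 7 = 3)
c(I) = -7*I³*(1 + I) (c(I) = ((I - 8*I)*(1 + I))*I² = ((-7*I)*(1 + I))*I² = (-7*I*(1 + I))*I² = -7*I³*(1 + I))
(c(b) + 74)*(-22) = (7*3³*(-1 - 1*3) + 74)*(-22) = (7*27*(-1 - 3) + 74)*(-22) = (7*27*(-4) + 74)*(-22) = (-756 + 74)*(-22) = -682*(-22) = 15004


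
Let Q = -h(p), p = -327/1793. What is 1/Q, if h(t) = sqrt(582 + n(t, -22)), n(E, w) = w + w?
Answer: -sqrt(538)/538 ≈ -0.043113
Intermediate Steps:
n(E, w) = 2*w
p = -327/1793 (p = -327*1/1793 = -327/1793 ≈ -0.18238)
h(t) = sqrt(538) (h(t) = sqrt(582 + 2*(-22)) = sqrt(582 - 44) = sqrt(538))
Q = -sqrt(538) ≈ -23.195
1/Q = 1/(-sqrt(538)) = -sqrt(538)/538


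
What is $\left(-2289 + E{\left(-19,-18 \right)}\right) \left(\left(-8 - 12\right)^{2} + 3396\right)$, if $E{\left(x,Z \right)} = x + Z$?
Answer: $-8829496$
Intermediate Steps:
$E{\left(x,Z \right)} = Z + x$
$\left(-2289 + E{\left(-19,-18 \right)}\right) \left(\left(-8 - 12\right)^{2} + 3396\right) = \left(-2289 - 37\right) \left(\left(-8 - 12\right)^{2} + 3396\right) = \left(-2289 - 37\right) \left(\left(-20\right)^{2} + 3396\right) = - 2326 \left(400 + 3396\right) = \left(-2326\right) 3796 = -8829496$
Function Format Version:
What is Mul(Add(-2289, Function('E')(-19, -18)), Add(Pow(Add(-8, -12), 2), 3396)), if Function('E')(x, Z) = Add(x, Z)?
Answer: -8829496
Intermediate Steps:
Function('E')(x, Z) = Add(Z, x)
Mul(Add(-2289, Function('E')(-19, -18)), Add(Pow(Add(-8, -12), 2), 3396)) = Mul(Add(-2289, Add(-18, -19)), Add(Pow(Add(-8, -12), 2), 3396)) = Mul(Add(-2289, -37), Add(Pow(-20, 2), 3396)) = Mul(-2326, Add(400, 3396)) = Mul(-2326, 3796) = -8829496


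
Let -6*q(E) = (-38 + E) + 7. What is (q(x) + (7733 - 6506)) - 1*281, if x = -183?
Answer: 2945/3 ≈ 981.67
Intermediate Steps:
q(E) = 31/6 - E/6 (q(E) = -((-38 + E) + 7)/6 = -(-31 + E)/6 = 31/6 - E/6)
(q(x) + (7733 - 6506)) - 1*281 = ((31/6 - 1/6*(-183)) + (7733 - 6506)) - 1*281 = ((31/6 + 61/2) + 1227) - 281 = (107/3 + 1227) - 281 = 3788/3 - 281 = 2945/3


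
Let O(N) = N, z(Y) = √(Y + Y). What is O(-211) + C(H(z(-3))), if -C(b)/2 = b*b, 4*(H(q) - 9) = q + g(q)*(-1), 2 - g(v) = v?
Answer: -705/2 - 17*I*√6 ≈ -352.5 - 41.641*I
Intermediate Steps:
z(Y) = √2*√Y (z(Y) = √(2*Y) = √2*√Y)
g(v) = 2 - v
H(q) = 17/2 + q/2 (H(q) = 9 + (q + (2 - q)*(-1))/4 = 9 + (q + (-2 + q))/4 = 9 + (-2 + 2*q)/4 = 9 + (-½ + q/2) = 17/2 + q/2)
C(b) = -2*b² (C(b) = -2*b*b = -2*b²)
O(-211) + C(H(z(-3))) = -211 - 2*(17/2 + (√2*√(-3))/2)² = -211 - 2*(17/2 + (√2*(I*√3))/2)² = -211 - 2*(17/2 + (I*√6)/2)² = -211 - 2*(17/2 + I*√6/2)²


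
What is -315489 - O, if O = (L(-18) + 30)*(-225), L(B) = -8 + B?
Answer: -314589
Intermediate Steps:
O = -900 (O = ((-8 - 18) + 30)*(-225) = (-26 + 30)*(-225) = 4*(-225) = -900)
-315489 - O = -315489 - 1*(-900) = -315489 + 900 = -314589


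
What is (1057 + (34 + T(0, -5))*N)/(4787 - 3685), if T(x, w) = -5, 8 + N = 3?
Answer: 24/29 ≈ 0.82759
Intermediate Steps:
N = -5 (N = -8 + 3 = -5)
(1057 + (34 + T(0, -5))*N)/(4787 - 3685) = (1057 + (34 - 5)*(-5))/(4787 - 3685) = (1057 + 29*(-5))/1102 = (1057 - 145)*(1/1102) = 912*(1/1102) = 24/29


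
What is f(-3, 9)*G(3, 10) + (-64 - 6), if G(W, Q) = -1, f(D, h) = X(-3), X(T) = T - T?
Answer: -70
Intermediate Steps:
X(T) = 0
f(D, h) = 0
f(-3, 9)*G(3, 10) + (-64 - 6) = 0*(-1) + (-64 - 6) = 0 - 70 = -70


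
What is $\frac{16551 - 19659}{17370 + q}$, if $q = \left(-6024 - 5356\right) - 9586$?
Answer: $\frac{777}{899} \approx 0.86429$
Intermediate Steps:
$q = -20966$ ($q = -11380 - 9586 = -20966$)
$\frac{16551 - 19659}{17370 + q} = \frac{16551 - 19659}{17370 - 20966} = - \frac{3108}{-3596} = \left(-3108\right) \left(- \frac{1}{3596}\right) = \frac{777}{899}$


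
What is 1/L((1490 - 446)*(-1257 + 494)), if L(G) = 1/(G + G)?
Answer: -1593144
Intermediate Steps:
L(G) = 1/(2*G)
1/L((1490 - 446)*(-1257 + 494)) = 1/(1/(2*(((1490 - 446)*(-1257 + 494))))) = 1/(1/(2*((1044*(-763))))) = 1/((1/2)/(-796572)) = 1/((1/2)*(-1/796572)) = 1/(-1/1593144) = -1593144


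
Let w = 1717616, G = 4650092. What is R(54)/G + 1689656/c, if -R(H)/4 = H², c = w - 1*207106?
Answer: 979929657464/878001308365 ≈ 1.1161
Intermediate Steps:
c = 1510510 (c = 1717616 - 1*207106 = 1717616 - 207106 = 1510510)
R(H) = -4*H²
R(54)/G + 1689656/c = -4*54²/4650092 + 1689656/1510510 = -4*2916*(1/4650092) + 1689656*(1/1510510) = -11664*1/4650092 + 844828/755255 = -2916/1162523 + 844828/755255 = 979929657464/878001308365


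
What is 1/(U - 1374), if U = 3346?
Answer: 1/1972 ≈ 0.00050710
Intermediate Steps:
1/(U - 1374) = 1/(3346 - 1374) = 1/1972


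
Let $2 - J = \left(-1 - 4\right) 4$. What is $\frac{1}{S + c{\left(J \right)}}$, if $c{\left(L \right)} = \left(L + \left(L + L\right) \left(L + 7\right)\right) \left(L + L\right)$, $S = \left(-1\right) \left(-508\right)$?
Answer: $\frac{1}{57620} \approx 1.7355 \cdot 10^{-5}$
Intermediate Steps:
$J = 22$ ($J = 2 - \left(-1 - 4\right) 4 = 2 - \left(-5\right) 4 = 2 - -20 = 2 + 20 = 22$)
$S = 508$
$c{\left(L \right)} = 2 L \left(L + 2 L \left(7 + L\right)\right)$ ($c{\left(L \right)} = \left(L + 2 L \left(7 + L\right)\right) 2 L = 2 L \left(L + 2 L \left(7 + L\right)\right)$)
$\frac{1}{S + c{\left(J \right)}} = \frac{1}{508 + 22^{2} \left(30 + 4 \cdot 22\right)} = \frac{1}{508 + 484 \left(30 + 88\right)} = \frac{1}{508 + 484 \cdot 118} = \frac{1}{508 + 57112} = \frac{1}{57620}$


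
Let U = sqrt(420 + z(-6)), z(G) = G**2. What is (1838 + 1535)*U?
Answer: 6746*sqrt(114) ≈ 72028.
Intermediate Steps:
U = 2*sqrt(114) (U = sqrt(420 + (-6)**2) = sqrt(420 + 36) = sqrt(456) = 2*sqrt(114) ≈ 21.354)
(1838 + 1535)*U = (1838 + 1535)*(2*sqrt(114)) = 3373*(2*sqrt(114)) = 6746*sqrt(114)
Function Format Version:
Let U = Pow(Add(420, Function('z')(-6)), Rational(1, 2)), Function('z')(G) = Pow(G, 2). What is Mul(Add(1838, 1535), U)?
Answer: Mul(6746, Pow(114, Rational(1, 2))) ≈ 72028.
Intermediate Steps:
U = Mul(2, Pow(114, Rational(1, 2))) (U = Pow(Add(420, Pow(-6, 2)), Rational(1, 2)) = Pow(Add(420, 36), Rational(1, 2)) = Pow(456, Rational(1, 2)) = Mul(2, Pow(114, Rational(1, 2))) ≈ 21.354)
Mul(Add(1838, 1535), U) = Mul(Add(1838, 1535), Mul(2, Pow(114, Rational(1, 2)))) = Mul(3373, Mul(2, Pow(114, Rational(1, 2)))) = Mul(6746, Pow(114, Rational(1, 2)))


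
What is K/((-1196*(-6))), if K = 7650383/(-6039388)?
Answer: -588491/3333742176 ≈ -0.00017653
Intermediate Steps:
K = -7650383/6039388 (K = 7650383*(-1/6039388) = -7650383/6039388 ≈ -1.2667)
K/((-1196*(-6))) = -7650383/(6039388*((-1196*(-6)))) = -7650383/6039388/7176 = -7650383/6039388*1/7176 = -588491/3333742176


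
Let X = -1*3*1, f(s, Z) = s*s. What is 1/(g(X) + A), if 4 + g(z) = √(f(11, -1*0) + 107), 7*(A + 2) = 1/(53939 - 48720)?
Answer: 8007924001/256255175483 + 2669320178*√57/256255175483 ≈ 0.10989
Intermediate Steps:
f(s, Z) = s²
A = -73065/36533 (A = -2 + 1/(7*(53939 - 48720)) = -2 + (⅐)/5219 = -2 + (⅐)*(1/5219) = -2 + 1/36533 = -73065/36533 ≈ -2.0000)
X = -3 (X = -3*1 = -3)
g(z) = -4 + 2*√57 (g(z) = -4 + √(11² + 107) = -4 + √(121 + 107) = -4 + √228 = -4 + 2*√57)
1/(g(X) + A) = 1/((-4 + 2*√57) - 73065/36533) = 1/(-219197/36533 + 2*√57)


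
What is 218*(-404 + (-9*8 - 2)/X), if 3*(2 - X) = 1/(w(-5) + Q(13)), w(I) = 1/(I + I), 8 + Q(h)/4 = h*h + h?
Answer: -1003316333/10436 ≈ -96140.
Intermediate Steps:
Q(h) = -32 + 4*h + 4*h² (Q(h) = -32 + 4*(h*h + h) = -32 + 4*(h² + h) = -32 + 4*(h + h²) = -32 + (4*h + 4*h²) = -32 + 4*h + 4*h²)
w(I) = 1/(2*I)
X = 41744/20877 (X = 2 - 1/(3*((½)/(-5) + (-32 + 4*13 + 4*13²))) = 2 - 1/(3*((½)*(-⅕) + (-32 + 52 + 4*169))) = 2 - 1/(3*(-⅒ + (-32 + 52 + 676))) = 2 - 1/(3*(-⅒ + 696)) = 2 - 1/(3*6959/10) = 2 - ⅓*10/6959 = 2 - 10/20877 = 41744/20877 ≈ 1.9995)
218*(-404 + (-9*8 - 2)/X) = 218*(-404 + (-9*8 - 2)/(41744/20877)) = 218*(-404 + (-72 - 2)*(20877/41744)) = 218*(-404 - 74*20877/41744) = 218*(-404 - 772449/20872) = 218*(-9204737/20872) = -1003316333/10436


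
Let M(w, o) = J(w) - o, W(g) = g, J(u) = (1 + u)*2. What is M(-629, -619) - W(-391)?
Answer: -246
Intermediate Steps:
J(u) = 2 + 2*u
M(w, o) = 2 - o + 2*w (M(w, o) = (2 + 2*w) - o = 2 - o + 2*w)
M(-629, -619) - W(-391) = (2 - 1*(-619) + 2*(-629)) - 1*(-391) = (2 + 619 - 1258) + 391 = -637 + 391 = -246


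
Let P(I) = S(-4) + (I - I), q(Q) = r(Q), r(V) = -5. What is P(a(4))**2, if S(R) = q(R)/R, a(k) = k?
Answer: 25/16 ≈ 1.5625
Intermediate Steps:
q(Q) = -5
S(R) = -5/R
P(I) = 5/4 (P(I) = -5/(-4) + (I - I) = -5*(-1/4) + 0 = 5/4 + 0 = 5/4)
P(a(4))**2 = (5/4)**2 = 25/16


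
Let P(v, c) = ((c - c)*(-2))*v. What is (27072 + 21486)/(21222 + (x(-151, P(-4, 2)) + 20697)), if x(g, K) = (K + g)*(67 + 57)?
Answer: 48558/23195 ≈ 2.0935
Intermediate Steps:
P(v, c) = 0 (P(v, c) = (0*(-2))*v = 0*v = 0)
x(g, K) = 124*K + 124*g (x(g, K) = (K + g)*124 = 124*K + 124*g)
(27072 + 21486)/(21222 + (x(-151, P(-4, 2)) + 20697)) = (27072 + 21486)/(21222 + ((124*0 + 124*(-151)) + 20697)) = 48558/(21222 + ((0 - 18724) + 20697)) = 48558/(21222 + (-18724 + 20697)) = 48558/(21222 + 1973) = 48558/23195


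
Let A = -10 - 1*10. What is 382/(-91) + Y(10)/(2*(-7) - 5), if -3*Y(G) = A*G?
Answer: -39974/5187 ≈ -7.7066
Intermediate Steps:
A = -20 (A = -10 - 10 = -20)
Y(G) = 20*G/3 (Y(G) = -(-20)*G/3 = 20*G/3)
382/(-91) + Y(10)/(2*(-7) - 5) = 382/(-91) + ((20/3)*10)/(2*(-7) - 5) = 382*(-1/91) + 200/(3*(-14 - 5)) = -382/91 + (200/3)/(-19) = -382/91 + (200/3)*(-1/19) = -382/91 - 200/57 = -39974/5187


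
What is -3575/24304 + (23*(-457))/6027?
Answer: -5653181/2989392 ≈ -1.8911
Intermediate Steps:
-3575/24304 + (23*(-457))/6027 = -3575*1/24304 - 10511*1/6027 = -3575/24304 - 10511/6027 = -5653181/2989392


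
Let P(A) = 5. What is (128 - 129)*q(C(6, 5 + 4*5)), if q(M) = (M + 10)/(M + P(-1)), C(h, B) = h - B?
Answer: -9/14 ≈ -0.64286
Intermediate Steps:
q(M) = (10 + M)/(5 + M) (q(M) = (M + 10)/(M + 5) = (10 + M)/(5 + M))
(128 - 129)*q(C(6, 5 + 4*5)) = (128 - 129)*((10 + (6 - (5 + 4*5)))/(5 + (6 - (5 + 4*5)))) = -(10 + (6 - (5 + 20)))/(5 + (6 - (5 + 20))) = -(10 + (6 - 1*25))/(5 + (6 - 1*25)) = -(10 + (6 - 25))/(5 + (6 - 25)) = -(10 - 19)/(5 - 19) = -(-9)/(-14) = -(-1)*(-9)/14 = -1*9/14 = -9/14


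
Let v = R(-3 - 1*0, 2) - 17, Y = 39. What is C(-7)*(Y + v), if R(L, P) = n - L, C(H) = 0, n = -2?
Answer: 0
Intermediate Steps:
R(L, P) = -2 - L
v = -16 (v = (-2 - (-3 - 1*0)) - 17 = (-2 - (-3 + 0)) - 17 = (-2 - 1*(-3)) - 17 = (-2 + 3) - 17 = 1 - 17 = -16)
C(-7)*(Y + v) = 0*(39 - 16) = 0*23 = 0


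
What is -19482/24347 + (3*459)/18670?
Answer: -330203121/454558490 ≈ -0.72643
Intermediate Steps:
-19482/24347 + (3*459)/18670 = -19482*1/24347 + 1377*(1/18670) = -19482/24347 + 1377/18670 = -330203121/454558490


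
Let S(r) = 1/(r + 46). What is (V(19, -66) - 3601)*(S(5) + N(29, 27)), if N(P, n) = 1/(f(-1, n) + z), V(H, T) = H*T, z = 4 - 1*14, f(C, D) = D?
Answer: -19420/51 ≈ -380.78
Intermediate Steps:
S(r) = 1/(46 + r)
z = -10 (z = 4 - 14 = -10)
N(P, n) = 1/(-10 + n) (N(P, n) = 1/(n - 10) = 1/(-10 + n))
(V(19, -66) - 3601)*(S(5) + N(29, 27)) = (19*(-66) - 3601)*(1/(46 + 5) + 1/(-10 + 27)) = (-1254 - 3601)*(1/51 + 1/17) = -4855*(1/51 + 1/17) = -4855*4/51 = -19420/51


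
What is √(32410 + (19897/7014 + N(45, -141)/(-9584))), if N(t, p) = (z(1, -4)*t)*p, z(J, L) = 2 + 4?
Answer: √2288839929991855842/8402772 ≈ 180.05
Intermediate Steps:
z(J, L) = 6
N(t, p) = 6*p*t (N(t, p) = (6*t)*p = 6*p*t)
√(32410 + (19897/7014 + N(45, -141)/(-9584))) = √(32410 + (19897/7014 + (6*(-141)*45)/(-9584))) = √(32410 + (19897*(1/7014) - 38070*(-1/9584))) = √(32410 + (19897/7014 + 19035/4792)) = √(32410 + 114428957/16805544) = √(544782109997/16805544) = √2288839929991855842/8402772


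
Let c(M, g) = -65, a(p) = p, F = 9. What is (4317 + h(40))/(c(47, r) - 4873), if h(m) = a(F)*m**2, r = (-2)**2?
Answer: -6239/1646 ≈ -3.7904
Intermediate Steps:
r = 4
h(m) = 9*m**2
(4317 + h(40))/(c(47, r) - 4873) = (4317 + 9*40**2)/(-65 - 4873) = (4317 + 9*1600)/(-4938) = (4317 + 14400)*(-1/4938) = 18717*(-1/4938) = -6239/1646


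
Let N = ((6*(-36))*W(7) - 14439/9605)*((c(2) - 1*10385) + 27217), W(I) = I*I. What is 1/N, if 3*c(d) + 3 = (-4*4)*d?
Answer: -9605/1710186517633 ≈ -5.6163e-9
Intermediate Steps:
c(d) = -1 - 16*d/3 (c(d) = -1 + ((-4*4)*d)/3 = -1 + (-16*d)/3 = -1 - 16*d/3)
W(I) = I²
N = -1710186517633/9605 (N = ((6*(-36))*7² - 14439/9605)*(((-1 - 16/3*2) - 1*10385) + 27217) = (-216*49 - 14439*1/9605)*(((-1 - 32/3) - 10385) + 27217) = (-10584 - 14439/9605)*((-35/3 - 10385) + 27217) = -101673759*(-31190/3 + 27217)/9605 = -101673759/9605*50461/3 = -1710186517633/9605 ≈ -1.7805e+8)
1/N = 1/(-1710186517633/9605) = -9605/1710186517633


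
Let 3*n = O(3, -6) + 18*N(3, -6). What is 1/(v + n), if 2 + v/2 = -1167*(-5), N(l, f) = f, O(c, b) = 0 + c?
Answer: 1/11631 ≈ 8.5977e-5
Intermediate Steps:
O(c, b) = c
n = -35 (n = (3 + 18*(-6))/3 = (3 - 108)/3 = (⅓)*(-105) = -35)
v = 11666 (v = -4 + 2*(-1167*(-5)) = -4 + 2*5835 = -4 + 11670 = 11666)
1/(v + n) = 1/(11666 - 35) = 1/11631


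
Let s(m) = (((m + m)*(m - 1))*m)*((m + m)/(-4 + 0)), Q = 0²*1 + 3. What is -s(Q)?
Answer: 54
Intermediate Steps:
Q = 3 (Q = 0*1 + 3 = 0 + 3 = 3)
s(m) = -m³*(-1 + m) (s(m) = (((2*m)*(-1 + m))*m)*((2*m)/(-4)) = ((2*m*(-1 + m))*m)*((2*m)*(-¼)) = (2*m²*(-1 + m))*(-m/2) = -m³*(-1 + m))
-s(Q) = -3³*(1 - 1*3) = -27*(1 - 3) = -27*(-2) = -1*(-54) = 54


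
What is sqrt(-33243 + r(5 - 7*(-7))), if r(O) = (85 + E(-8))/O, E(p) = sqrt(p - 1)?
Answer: sqrt(-10770222 + 18*I)/18 ≈ 0.00015236 + 182.32*I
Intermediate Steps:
E(p) = sqrt(-1 + p)
r(O) = (85 + 3*I)/O (r(O) = (85 + sqrt(-1 - 8))/O = (85 + sqrt(-9))/O = (85 + 3*I)/O)
sqrt(-33243 + r(5 - 7*(-7))) = sqrt(-33243 + (85 + 3*I)/(5 - 7*(-7))) = sqrt(-33243 + (85 + 3*I)/(5 + 49)) = sqrt(-33243 + (85 + 3*I)/54) = sqrt(-33243 + (85/54 + I/18)) = sqrt(-1795037/54 + I/18)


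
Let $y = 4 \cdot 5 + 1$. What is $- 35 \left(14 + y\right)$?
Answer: $-1225$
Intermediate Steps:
$y = 21$ ($y = 20 + 1 = 21$)
$- 35 \left(14 + y\right) = - 35 \left(14 + 21\right) = \left(-35\right) 35 = -1225$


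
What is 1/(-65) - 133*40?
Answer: -345801/65 ≈ -5320.0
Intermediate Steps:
1/(-65) - 133*40 = -1/65 - 5320 = -345801/65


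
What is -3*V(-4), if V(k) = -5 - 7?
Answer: 36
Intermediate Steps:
V(k) = -12
-3*V(-4) = -3*(-12) = 36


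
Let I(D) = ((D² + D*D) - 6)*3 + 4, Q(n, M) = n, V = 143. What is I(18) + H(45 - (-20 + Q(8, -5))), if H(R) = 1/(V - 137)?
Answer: 11581/6 ≈ 1930.2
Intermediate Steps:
H(R) = ⅙ (H(R) = 1/(143 - 137) = 1/6 = ⅙)
I(D) = -14 + 6*D² (I(D) = ((D² + D²) - 6)*3 + 4 = (2*D² - 6)*3 + 4 = (-6 + 2*D²)*3 + 4 = (-18 + 6*D²) + 4 = -14 + 6*D²)
I(18) + H(45 - (-20 + Q(8, -5))) = (-14 + 6*18²) + ⅙ = (-14 + 6*324) + ⅙ = (-14 + 1944) + ⅙ = 1930 + ⅙ = 11581/6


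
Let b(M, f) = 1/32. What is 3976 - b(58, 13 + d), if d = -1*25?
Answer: 127231/32 ≈ 3976.0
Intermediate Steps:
d = -25
b(M, f) = 1/32 (b(M, f) = 1*(1/32) = 1/32)
3976 - b(58, 13 + d) = 3976 - 1*1/32 = 3976 - 1/32 = 127231/32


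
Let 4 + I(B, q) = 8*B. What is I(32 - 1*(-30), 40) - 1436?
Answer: -944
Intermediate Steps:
I(B, q) = -4 + 8*B
I(32 - 1*(-30), 40) - 1436 = (-4 + 8*(32 - 1*(-30))) - 1436 = (-4 + 8*(32 + 30)) - 1436 = (-4 + 8*62) - 1436 = (-4 + 496) - 1436 = 492 - 1436 = -944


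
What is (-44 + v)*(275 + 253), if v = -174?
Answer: -115104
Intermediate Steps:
(-44 + v)*(275 + 253) = (-44 - 174)*(275 + 253) = -218*528 = -115104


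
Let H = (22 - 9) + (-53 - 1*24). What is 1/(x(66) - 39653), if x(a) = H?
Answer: -1/39717 ≈ -2.5178e-5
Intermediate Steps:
H = -64 (H = 13 + (-53 - 24) = 13 - 77 = -64)
x(a) = -64
1/(x(66) - 39653) = 1/(-64 - 39653) = 1/(-39717) = -1/39717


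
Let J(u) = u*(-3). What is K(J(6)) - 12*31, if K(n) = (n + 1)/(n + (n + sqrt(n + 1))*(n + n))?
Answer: -8658523/23274 - 17*I*sqrt(17)/11637 ≈ -372.03 - 0.0060233*I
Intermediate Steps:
J(u) = -3*u
K(n) = (1 + n)/(n + 2*n*(n + sqrt(1 + n))) (K(n) = (1 + n)/(n + (n + sqrt(1 + n))*(2*n)) = (1 + n)/(n + 2*n*(n + sqrt(1 + n))))
K(J(6)) - 12*31 = (1 - 3*6)/(((-3*6))*(1 + 2*(-3*6) + 2*sqrt(1 - 3*6))) - 12*31 = (1 - 18)/((-18)*(1 + 2*(-18) + 2*sqrt(1 - 18))) - 372 = -1/18*(-17)/(1 - 36 + 2*sqrt(-17)) - 372 = -1/18*(-17)/(1 - 36 + 2*(I*sqrt(17))) - 372 = -1/18*(-17)/(1 - 36 + 2*I*sqrt(17)) - 372 = -1/18*(-17)/(-35 + 2*I*sqrt(17)) - 372 = 17/(18*(-35 + 2*I*sqrt(17))) - 372 = -372 + 17/(18*(-35 + 2*I*sqrt(17)))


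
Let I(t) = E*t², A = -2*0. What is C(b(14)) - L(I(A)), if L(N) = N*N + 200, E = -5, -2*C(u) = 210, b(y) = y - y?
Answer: -305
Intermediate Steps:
b(y) = 0
C(u) = -105 (C(u) = -½*210 = -105)
A = 0
I(t) = -5*t²
L(N) = 200 + N² (L(N) = N² + 200 = 200 + N²)
C(b(14)) - L(I(A)) = -105 - (200 + (-5*0²)²) = -105 - (200 + (-5*0)²) = -105 - (200 + 0²) = -105 - (200 + 0) = -105 - 1*200 = -105 - 200 = -305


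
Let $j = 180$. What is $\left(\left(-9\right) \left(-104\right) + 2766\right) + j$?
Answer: $3882$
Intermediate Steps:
$\left(\left(-9\right) \left(-104\right) + 2766\right) + j = \left(\left(-9\right) \left(-104\right) + 2766\right) + 180 = \left(936 + 2766\right) + 180 = 3702 + 180 = 3882$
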